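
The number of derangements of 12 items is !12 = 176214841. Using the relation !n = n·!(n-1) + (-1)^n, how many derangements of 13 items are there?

!13 = 13·176214841 - 1 = 2290792932.

2290792932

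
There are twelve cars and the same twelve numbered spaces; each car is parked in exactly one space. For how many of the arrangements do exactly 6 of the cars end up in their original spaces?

Choose which 6 of the 12 are fixed: C(12,6) = 924.
The other 6 form a derangement: !6 = 265.
Total: 924 × 265 = 244860.

244860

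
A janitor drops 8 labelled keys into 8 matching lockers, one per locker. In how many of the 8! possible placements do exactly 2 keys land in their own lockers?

7420

Pick the 2 fixed positions: C(8,2) = 28 ways.
The other 6 form a derangement: !6 = 265.
Total: 28 × 265 = 7420.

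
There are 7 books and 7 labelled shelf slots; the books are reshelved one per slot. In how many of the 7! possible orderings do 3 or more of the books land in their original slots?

# with exactly i fixed is C(7,i)·!(7-i); sum over i=3..7:
  i=3: C(7,3)·!4 = 35·9 = 315
  i=4: C(7,4)·!3 = 35·2 = 70
  i=5: C(7,5)·!2 = 21·1 = 21
  i=6: C(7,6)·!1 = 7·0 = 0
  i=7: C(7,7)·!0 = 1·1 = 1
Total = 407.

407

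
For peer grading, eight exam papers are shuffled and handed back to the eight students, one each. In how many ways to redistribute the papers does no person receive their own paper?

14833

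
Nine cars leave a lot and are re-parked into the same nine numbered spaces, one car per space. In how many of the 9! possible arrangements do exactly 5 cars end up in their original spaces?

1134

Choose which 5 of the 9 are fixed: C(9,5) = 126.
The other 4 form a derangement: !4 = 9.
Total: 126 × 9 = 1134.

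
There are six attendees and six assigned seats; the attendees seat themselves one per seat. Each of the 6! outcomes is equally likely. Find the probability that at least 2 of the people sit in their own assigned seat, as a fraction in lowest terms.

191/720

Favorable outcomes: Σ_{i≥2} C(6,i)·!(6-i) = 15·9 + 20·2 + 15·1 + 6·0 + 1·1 = 191.
Total outcomes: 6! = 720.
Probability = 191/720 = 191/720.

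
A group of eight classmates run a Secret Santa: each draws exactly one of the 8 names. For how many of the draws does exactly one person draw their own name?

14832

Choose which one of the 8 is fixed: C(8,1) = 8.
The remaining 7 must be deranged: !7 = 1854.
Total: 8 × 1854 = 14832.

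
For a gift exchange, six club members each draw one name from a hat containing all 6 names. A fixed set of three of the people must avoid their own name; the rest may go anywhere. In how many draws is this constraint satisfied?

Inclusion-exclusion on the 3 forbidden self-matches:
Σ_{j=0}^{3} (-1)^j C(3,j)(6-j)!
= C(3,0)·6! - C(3,1)·5! + C(3,2)·4! - C(3,3)·3!
= 720 - 360 + 72 - 6
= 426

426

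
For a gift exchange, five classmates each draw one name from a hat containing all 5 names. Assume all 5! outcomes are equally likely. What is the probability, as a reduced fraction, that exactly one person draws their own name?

3/8

Favorable outcomes: C(5,1)·!4 = 5·9 = 45.
Total outcomes: 5! = 120.
Probability = 45/120 = 3/8.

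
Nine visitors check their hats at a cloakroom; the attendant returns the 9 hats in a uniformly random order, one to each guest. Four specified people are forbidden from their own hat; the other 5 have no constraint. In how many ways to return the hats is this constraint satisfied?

Let A_j be the event that the j-th constrained one is fixed. By inclusion-exclusion over the 4 events:
Σ_{j=0}^{4} (-1)^j C(4,j)(9-j)!
= C(4,0)·9! - C(4,1)·8! + C(4,2)·7! - C(4,3)·6! + C(4,4)·5!
= 362880 - 161280 + 30240 - 2880 + 120
= 229080

229080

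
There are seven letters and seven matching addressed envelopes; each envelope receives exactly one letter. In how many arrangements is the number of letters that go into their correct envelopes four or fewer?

5018

# with exactly i fixed is C(7,i)·!(7-i); sum over i=0..4:
  i=0: C(7,0)·!7 = 1·1854 = 1854
  i=1: C(7,1)·!6 = 7·265 = 1855
  i=2: C(7,2)·!5 = 21·44 = 924
  i=3: C(7,3)·!4 = 35·9 = 315
  i=4: C(7,4)·!3 = 35·2 = 70
Total = 5018.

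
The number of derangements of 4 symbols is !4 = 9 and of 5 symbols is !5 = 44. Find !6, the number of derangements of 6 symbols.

265

!6 = (6-1)·(!5 + !4) = 5·(44 + 9) = 5·53 = 265.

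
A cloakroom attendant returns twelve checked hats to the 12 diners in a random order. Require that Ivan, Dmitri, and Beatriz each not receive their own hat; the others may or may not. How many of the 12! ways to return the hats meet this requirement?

369774720

Let A_j be the event that the j-th constrained one is fixed. By inclusion-exclusion over the 3 events:
Σ_{j=0}^{3} (-1)^j C(3,j)(12-j)!
= C(3,0)·12! - C(3,1)·11! + C(3,2)·10! - C(3,3)·9!
= 479001600 - 119750400 + 10886400 - 362880
= 369774720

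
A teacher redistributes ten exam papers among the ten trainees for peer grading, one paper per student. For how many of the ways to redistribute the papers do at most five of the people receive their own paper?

3626624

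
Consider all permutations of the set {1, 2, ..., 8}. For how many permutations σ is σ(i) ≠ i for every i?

Use !n = n·!(n-1) + (-1)^n.
!8 = 8·1854 + 1 = 14833

14833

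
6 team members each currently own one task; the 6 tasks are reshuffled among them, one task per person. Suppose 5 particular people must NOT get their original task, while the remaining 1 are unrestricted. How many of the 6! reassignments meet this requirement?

309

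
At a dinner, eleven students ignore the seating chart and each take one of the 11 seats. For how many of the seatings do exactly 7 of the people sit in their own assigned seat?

Pick the 7 fixed positions: C(11,7) = 330 ways.
The other 4 form a derangement: !4 = 9.
Total: 330 × 9 = 2970.

2970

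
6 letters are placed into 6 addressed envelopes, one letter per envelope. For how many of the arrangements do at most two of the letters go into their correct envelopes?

Sum C(6,i)·!(6-i) for i = 0..2:
  i=0: C(6,0)·!6 = 1·265 = 265
  i=1: C(6,1)·!5 = 6·44 = 264
  i=2: C(6,2)·!4 = 15·9 = 135
Total = 664.

664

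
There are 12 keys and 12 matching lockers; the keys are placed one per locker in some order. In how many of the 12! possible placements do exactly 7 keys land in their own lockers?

Pick the 7 fixed positions: C(12,7) = 792 ways.
The remaining 5 must be deranged: !5 = 44.
Total: 792 × 44 = 34848.

34848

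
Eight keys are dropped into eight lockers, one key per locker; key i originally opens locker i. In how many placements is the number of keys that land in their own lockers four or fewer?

40179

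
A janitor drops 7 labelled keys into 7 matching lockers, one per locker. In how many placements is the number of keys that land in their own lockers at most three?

# with exactly i fixed is C(7,i)·!(7-i); sum over i=0..3:
  i=0: C(7,0)·!7 = 1·1854 = 1854
  i=1: C(7,1)·!6 = 7·265 = 1855
  i=2: C(7,2)·!5 = 21·44 = 924
  i=3: C(7,3)·!4 = 35·9 = 315
Total = 4948.

4948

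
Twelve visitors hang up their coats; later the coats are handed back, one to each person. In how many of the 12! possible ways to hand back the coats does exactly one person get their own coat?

176214840

Pick the single fixed position: C(12,1) = 12 ways.
The other 11 form a derangement: !11 = 14684570.
Total: 12 × 14684570 = 176214840.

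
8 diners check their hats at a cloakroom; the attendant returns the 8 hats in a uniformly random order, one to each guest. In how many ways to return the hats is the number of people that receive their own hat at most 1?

29665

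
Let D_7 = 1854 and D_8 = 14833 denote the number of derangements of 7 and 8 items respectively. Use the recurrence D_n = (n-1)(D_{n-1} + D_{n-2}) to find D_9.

133496

D_9 = (9-1)·(D_8 + D_7) = 8·(14833 + 1854) = 8·16687 = 133496.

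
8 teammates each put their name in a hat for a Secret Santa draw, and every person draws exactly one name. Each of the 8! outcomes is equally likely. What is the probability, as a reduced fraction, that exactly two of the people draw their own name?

Favorable outcomes: C(8,2)·!6 = 28·265 = 7420.
Total outcomes: 8! = 40320.
Probability = 7420/40320 = 53/288.

53/288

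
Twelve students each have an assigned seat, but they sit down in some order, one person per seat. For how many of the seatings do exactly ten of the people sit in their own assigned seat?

Pick the 10 fixed positions: C(12,10) = 66 ways.
The remaining 2 must be deranged: !2 = 1.
Total: 66 × 1 = 66.

66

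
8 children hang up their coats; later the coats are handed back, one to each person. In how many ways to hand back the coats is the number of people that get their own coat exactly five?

112

Choose which 5 of the 8 are fixed: C(8,5) = 56.
The remaining 3 must be deranged: !3 = 2.
Total: 56 × 2 = 112.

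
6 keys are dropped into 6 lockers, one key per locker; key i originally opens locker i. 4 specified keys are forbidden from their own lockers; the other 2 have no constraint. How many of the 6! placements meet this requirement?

Let A_j be the event that the j-th constrained one is fixed. By inclusion-exclusion over the 4 events:
Σ_{j=0}^{4} (-1)^j C(4,j)(6-j)!
= C(4,0)·6! - C(4,1)·5! + C(4,2)·4! - C(4,3)·3! + C(4,4)·2!
= 720 - 480 + 144 - 24 + 2
= 362

362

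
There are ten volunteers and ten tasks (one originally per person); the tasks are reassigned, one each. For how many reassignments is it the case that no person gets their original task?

!10 = 10! · Σ_{k=0}^{10} (-1)^k/k!
= 10! - 10!/1! + 10!/2! - 10!/3! + 10!/4! - 10!/5! + 10!/6! - 10!/7! + 10!/8! - 10!/9! + 10!/10!
= 3628800 - 3628800 + 1814400 - 604800 + 151200 - 30240 + 5040 - 720 + 90 - 10 + 1
= 1334961

1334961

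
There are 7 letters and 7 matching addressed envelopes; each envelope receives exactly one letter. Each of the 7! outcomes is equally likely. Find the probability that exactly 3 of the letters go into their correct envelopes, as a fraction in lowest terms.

1/16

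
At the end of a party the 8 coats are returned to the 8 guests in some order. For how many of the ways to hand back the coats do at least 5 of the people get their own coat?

141

# with exactly i fixed is C(8,i)·!(8-i); sum over i=5..8:
  i=5: C(8,5)·!3 = 56·2 = 112
  i=6: C(8,6)·!2 = 28·1 = 28
  i=7: C(8,7)·!1 = 8·0 = 0
  i=8: C(8,8)·!0 = 1·1 = 1
Total = 141.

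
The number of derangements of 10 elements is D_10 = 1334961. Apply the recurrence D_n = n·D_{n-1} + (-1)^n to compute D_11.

14684570

D_11 = 11·1334961 - 1 = 14684570.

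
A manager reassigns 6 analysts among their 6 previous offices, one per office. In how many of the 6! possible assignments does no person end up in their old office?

265

Recurrence: !6 = 6·!5 + (-1)^6.
!6 = 6·44 + 1 = 265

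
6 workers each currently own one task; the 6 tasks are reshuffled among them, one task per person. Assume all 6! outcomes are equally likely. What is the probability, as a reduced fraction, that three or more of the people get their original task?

Favorable outcomes: Σ_{i≥3} C(6,i)·!(6-i) = 20·2 + 15·1 + 6·0 + 1·1 = 56.
Total outcomes: 6! = 720.
Probability = 56/720 = 7/90.

7/90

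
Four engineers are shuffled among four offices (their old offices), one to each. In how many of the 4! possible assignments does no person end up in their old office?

!4 is the nearest integer to 4!/e.
4! = 24, and 24/e ≈ 8.83, so !4 = 9.

9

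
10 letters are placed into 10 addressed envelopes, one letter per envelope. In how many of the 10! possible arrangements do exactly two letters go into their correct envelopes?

667485

Pick the 2 fixed positions: C(10,2) = 45 ways.
The other 8 form a derangement: !8 = 14833.
Total: 45 × 14833 = 667485.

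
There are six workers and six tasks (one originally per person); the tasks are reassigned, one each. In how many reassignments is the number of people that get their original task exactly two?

135

Choose which 2 of the 6 are fixed: C(6,2) = 15.
The remaining 4 must be deranged: !4 = 9.
Total: 15 × 9 = 135.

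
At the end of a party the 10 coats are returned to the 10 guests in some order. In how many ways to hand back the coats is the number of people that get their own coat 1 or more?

2293839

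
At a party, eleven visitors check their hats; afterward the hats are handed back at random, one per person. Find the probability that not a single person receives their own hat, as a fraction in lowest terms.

Favorable outcomes: !11 = 14684570.
Total outcomes: 11! = 39916800.
Probability = 14684570/39916800 = 1468457/3991680.

1468457/3991680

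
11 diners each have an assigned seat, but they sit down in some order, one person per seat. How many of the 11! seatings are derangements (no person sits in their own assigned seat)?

The number of derangements of 11 is !11 = Σ_{k=0}^{11} (-1)^k·11!/k!
= 11! - 11!/1! + 11!/2! - 11!/3! + 11!/4! - 11!/5! + 11!/6! - 11!/7! + 11!/8! - 11!/9! + 11!/10! - 11!/11!
= 39916800 - 39916800 + 19958400 - 6652800 + 1663200 - 332640 + 55440 - 7920 + 990 - 110 + 11 - 1
= 14684570

14684570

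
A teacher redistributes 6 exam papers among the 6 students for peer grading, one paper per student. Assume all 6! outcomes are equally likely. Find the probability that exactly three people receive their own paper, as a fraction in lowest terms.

Favorable outcomes: C(6,3)·!3 = 20·2 = 40.
Total outcomes: 6! = 720.
Probability = 40/720 = 1/18.

1/18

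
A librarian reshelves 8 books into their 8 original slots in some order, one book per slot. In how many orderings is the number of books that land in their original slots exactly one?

14832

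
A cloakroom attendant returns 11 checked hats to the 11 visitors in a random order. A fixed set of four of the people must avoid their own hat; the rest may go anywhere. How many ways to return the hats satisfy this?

27422640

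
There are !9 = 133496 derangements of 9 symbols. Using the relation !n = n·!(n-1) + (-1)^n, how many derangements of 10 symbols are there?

1334961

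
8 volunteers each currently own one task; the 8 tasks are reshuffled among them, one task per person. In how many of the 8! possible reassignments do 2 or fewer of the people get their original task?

# with exactly i fixed is C(8,i)·!(8-i); sum over i=0..2:
  i=0: C(8,0)·!8 = 1·14833 = 14833
  i=1: C(8,1)·!7 = 8·1854 = 14832
  i=2: C(8,2)·!6 = 28·265 = 7420
Total = 37085.

37085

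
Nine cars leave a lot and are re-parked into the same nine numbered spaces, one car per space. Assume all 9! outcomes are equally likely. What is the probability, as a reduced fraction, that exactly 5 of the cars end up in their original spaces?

1/320

Favorable outcomes: C(9,5)·!4 = 126·9 = 1134.
Total outcomes: 9! = 362880.
Probability = 1134/362880 = 1/320.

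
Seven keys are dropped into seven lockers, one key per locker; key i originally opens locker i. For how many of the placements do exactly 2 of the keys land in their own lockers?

Choose which 2 of the 7 are fixed: C(7,2) = 21.
The remaining 5 must be deranged: !5 = 44.
Total: 21 × 44 = 924.

924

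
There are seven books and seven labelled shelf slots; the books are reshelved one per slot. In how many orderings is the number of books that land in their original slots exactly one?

Choose which one of the 7 is fixed: C(7,1) = 7.
The remaining 6 must be deranged: !6 = 265.
Total: 7 × 265 = 1855.

1855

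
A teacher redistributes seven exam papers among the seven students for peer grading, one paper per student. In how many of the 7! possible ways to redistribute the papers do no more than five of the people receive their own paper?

# with exactly i fixed is C(7,i)·!(7-i); sum over i=0..5:
  i=0: C(7,0)·!7 = 1·1854 = 1854
  i=1: C(7,1)·!6 = 7·265 = 1855
  i=2: C(7,2)·!5 = 21·44 = 924
  i=3: C(7,3)·!4 = 35·9 = 315
  i=4: C(7,4)·!3 = 35·2 = 70
  i=5: C(7,5)·!2 = 21·1 = 21
Total = 5039.

5039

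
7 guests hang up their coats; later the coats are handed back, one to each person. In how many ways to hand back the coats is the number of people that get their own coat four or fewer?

5018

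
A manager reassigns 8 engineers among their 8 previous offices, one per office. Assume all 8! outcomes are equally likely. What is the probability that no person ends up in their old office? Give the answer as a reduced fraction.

2119/5760

Favorable outcomes: !8 = 14833.
Total outcomes: 8! = 40320.
Probability = 14833/40320 = 2119/5760.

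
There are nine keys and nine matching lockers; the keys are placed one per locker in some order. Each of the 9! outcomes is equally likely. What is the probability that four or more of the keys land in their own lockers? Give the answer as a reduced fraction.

6883/362880

Favorable outcomes: Σ_{i≥4} C(9,i)·!(9-i) = 126·44 + 126·9 + 84·2 + 36·1 + 9·0 + 1·1 = 6883.
Total outcomes: 9! = 362880.
Probability = 6883/362880 = 6883/362880.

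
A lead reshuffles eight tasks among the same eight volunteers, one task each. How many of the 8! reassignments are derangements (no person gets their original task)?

14833

The number of derangements of 8 is !8 = Σ_{k=0}^{8} (-1)^k·8!/k!
= 8! - 8!/1! + 8!/2! - 8!/3! + 8!/4! - 8!/5! + 8!/6! - 8!/7! + 8!/8!
= 40320 - 40320 + 20160 - 6720 + 1680 - 336 + 56 - 8 + 1
= 14833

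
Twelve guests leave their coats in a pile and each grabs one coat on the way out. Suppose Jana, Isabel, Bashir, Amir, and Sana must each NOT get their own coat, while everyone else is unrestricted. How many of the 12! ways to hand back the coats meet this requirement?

Inclusion-exclusion on the 5 forbidden self-matches:
Σ_{j=0}^{5} (-1)^j C(5,j)(12-j)!
= C(5,0)·12! - C(5,1)·11! + C(5,2)·10! - C(5,3)·9! + C(5,4)·8! - C(5,5)·7!
= 479001600 - 199584000 + 36288000 - 3628800 + 201600 - 5040
= 312273360

312273360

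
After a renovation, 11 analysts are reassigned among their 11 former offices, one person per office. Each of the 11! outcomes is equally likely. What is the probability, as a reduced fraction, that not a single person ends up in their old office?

1468457/3991680

Favorable outcomes: !11 = 14684570.
Total outcomes: 11! = 39916800.
Probability = 14684570/39916800 = 1468457/3991680.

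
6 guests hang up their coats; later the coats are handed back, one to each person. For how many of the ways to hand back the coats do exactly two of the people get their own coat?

Choose which 2 of the 6 are fixed: C(6,2) = 15.
The remaining 4 must be deranged: !4 = 9.
Total: 15 × 9 = 135.

135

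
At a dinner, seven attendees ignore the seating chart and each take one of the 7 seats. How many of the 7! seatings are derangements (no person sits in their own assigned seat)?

!7 = 7! · Σ_{k=0}^{7} (-1)^k/k!
= 7! - 7!/1! + 7!/2! - 7!/3! + 7!/4! - 7!/5! + 7!/6! - 7!/7!
= 5040 - 5040 + 2520 - 840 + 210 - 42 + 7 - 1
= 1854

1854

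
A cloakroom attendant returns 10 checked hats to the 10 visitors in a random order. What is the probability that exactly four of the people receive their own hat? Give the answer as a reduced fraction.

53/3456

Favorable outcomes: C(10,4)·!6 = 210·265 = 55650.
Total outcomes: 10! = 3628800.
Probability = 55650/3628800 = 53/3456.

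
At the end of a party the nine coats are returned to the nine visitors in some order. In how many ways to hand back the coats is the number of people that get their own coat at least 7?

# with exactly i fixed is C(9,i)·!(9-i); sum over i=7..9:
  i=7: C(9,7)·!2 = 36·1 = 36
  i=8: C(9,8)·!1 = 9·0 = 0
  i=9: C(9,9)·!0 = 1·1 = 1
Total = 37.

37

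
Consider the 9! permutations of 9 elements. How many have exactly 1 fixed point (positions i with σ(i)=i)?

133497

Pick the single fixed position: C(9,1) = 9 ways.
The other 8 form a derangement: !8 = 14833.
Total: 9 × 14833 = 133497.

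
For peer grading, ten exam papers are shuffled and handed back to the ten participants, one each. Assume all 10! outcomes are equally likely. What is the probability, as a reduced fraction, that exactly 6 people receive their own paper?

Favorable outcomes: C(10,6)·!4 = 210·9 = 1890.
Total outcomes: 10! = 3628800.
Probability = 1890/3628800 = 1/1920.

1/1920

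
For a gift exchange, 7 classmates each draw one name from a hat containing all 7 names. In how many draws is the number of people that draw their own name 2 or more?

1331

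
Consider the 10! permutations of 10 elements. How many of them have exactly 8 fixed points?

45

Pick the 8 fixed positions: C(10,8) = 45 ways.
The remaining 2 must be deranged: !2 = 1.
Total: 45 × 1 = 45.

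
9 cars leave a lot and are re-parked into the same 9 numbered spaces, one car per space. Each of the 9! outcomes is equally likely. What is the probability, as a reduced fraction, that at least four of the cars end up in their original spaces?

Favorable outcomes: Σ_{i≥4} C(9,i)·!(9-i) = 126·44 + 126·9 + 84·2 + 36·1 + 9·0 + 1·1 = 6883.
Total outcomes: 9! = 362880.
Probability = 6883/362880 = 6883/362880.

6883/362880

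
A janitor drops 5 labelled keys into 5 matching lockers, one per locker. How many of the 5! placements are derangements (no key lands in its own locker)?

44

The subfactorial !5 = [5!/e] (nearest integer).
5! = 120, and 120/e ≈ 44.15, so !5 = 44.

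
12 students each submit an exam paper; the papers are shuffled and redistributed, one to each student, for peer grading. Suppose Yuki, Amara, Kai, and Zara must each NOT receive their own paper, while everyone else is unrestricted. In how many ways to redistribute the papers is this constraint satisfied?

Inclusion-exclusion on the 4 forbidden self-matches:
Σ_{j=0}^{4} (-1)^j C(4,j)(12-j)!
= C(4,0)·12! - C(4,1)·11! + C(4,2)·10! - C(4,3)·9! + C(4,4)·8!
= 479001600 - 159667200 + 21772800 - 1451520 + 40320
= 339696000

339696000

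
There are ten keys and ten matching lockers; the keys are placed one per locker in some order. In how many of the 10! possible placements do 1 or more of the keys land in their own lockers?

# with exactly i fixed is C(10,i)·!(10-i); sum over i=1..10:
  i=1: C(10,1)·!9 = 10·133496 = 1334960
  i=2: C(10,2)·!8 = 45·14833 = 667485
  i=3: C(10,3)·!7 = 120·1854 = 222480
  i=4: C(10,4)·!6 = 210·265 = 55650
  i=5: C(10,5)·!5 = 252·44 = 11088
  i=6: C(10,6)·!4 = 210·9 = 1890
  i=7: C(10,7)·!3 = 120·2 = 240
  i=8: C(10,8)·!2 = 45·1 = 45
  i=9: C(10,9)·!1 = 10·0 = 0
  i=10: C(10,10)·!0 = 1·1 = 1
Total = 2293839.

2293839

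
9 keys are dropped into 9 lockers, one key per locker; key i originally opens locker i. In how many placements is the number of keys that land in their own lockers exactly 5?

1134

Pick the 5 fixed positions: C(9,5) = 126 ways.
The remaining 4 must be deranged: !4 = 9.
Total: 126 × 9 = 1134.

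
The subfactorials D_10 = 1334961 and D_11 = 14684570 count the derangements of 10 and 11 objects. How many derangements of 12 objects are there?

176214841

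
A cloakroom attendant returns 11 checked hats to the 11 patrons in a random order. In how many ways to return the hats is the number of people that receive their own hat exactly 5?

Choose which 5 of the 11 are fixed: C(11,5) = 462.
The remaining 6 must be deranged: !6 = 265.
Total: 462 × 265 = 122430.

122430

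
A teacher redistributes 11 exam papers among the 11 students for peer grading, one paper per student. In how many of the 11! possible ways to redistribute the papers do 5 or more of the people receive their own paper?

146114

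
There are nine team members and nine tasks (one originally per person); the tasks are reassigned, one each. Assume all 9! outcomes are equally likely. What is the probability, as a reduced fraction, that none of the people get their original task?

16687/45360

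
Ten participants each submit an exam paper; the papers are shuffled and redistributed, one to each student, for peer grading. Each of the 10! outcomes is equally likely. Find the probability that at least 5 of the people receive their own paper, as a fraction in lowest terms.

829/226800

Favorable outcomes: Σ_{i≥5} C(10,i)·!(10-i) = 252·44 + 210·9 + 120·2 + 45·1 + 10·0 + 1·1 = 13264.
Total outcomes: 10! = 3628800.
Probability = 13264/3628800 = 829/226800.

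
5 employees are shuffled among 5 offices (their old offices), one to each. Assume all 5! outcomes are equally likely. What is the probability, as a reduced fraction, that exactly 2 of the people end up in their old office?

Favorable outcomes: C(5,2)·!3 = 10·2 = 20.
Total outcomes: 5! = 120.
Probability = 20/120 = 1/6.

1/6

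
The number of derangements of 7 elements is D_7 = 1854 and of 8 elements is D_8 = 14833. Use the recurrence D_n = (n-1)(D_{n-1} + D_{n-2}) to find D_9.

133496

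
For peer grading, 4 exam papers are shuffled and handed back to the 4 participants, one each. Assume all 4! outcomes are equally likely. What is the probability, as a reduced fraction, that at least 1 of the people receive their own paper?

Favorable outcomes: Σ_{i≥1} C(4,i)·!(4-i) = 4·2 + 6·1 + 4·0 + 1·1 = 15.
Total outcomes: 4! = 24.
Probability = 15/24 = 5/8.

5/8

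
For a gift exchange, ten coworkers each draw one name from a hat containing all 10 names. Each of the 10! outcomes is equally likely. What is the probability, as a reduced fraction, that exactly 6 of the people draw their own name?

Favorable outcomes: C(10,6)·!4 = 210·9 = 1890.
Total outcomes: 10! = 3628800.
Probability = 1890/3628800 = 1/1920.

1/1920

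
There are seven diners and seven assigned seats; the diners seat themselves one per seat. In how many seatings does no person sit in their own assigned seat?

1854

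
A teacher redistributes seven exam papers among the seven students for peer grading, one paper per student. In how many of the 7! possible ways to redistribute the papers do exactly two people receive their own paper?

Choose which 2 of the 7 are fixed: C(7,2) = 21.
The remaining 5 must be deranged: !5 = 44.
Total: 21 × 44 = 924.

924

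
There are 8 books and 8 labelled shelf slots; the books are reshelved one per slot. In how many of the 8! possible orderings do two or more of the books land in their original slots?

10655

Sum C(8,i)·!(8-i) for i = 2..8:
  i=2: C(8,2)·!6 = 28·265 = 7420
  i=3: C(8,3)·!5 = 56·44 = 2464
  i=4: C(8,4)·!4 = 70·9 = 630
  i=5: C(8,5)·!3 = 56·2 = 112
  i=6: C(8,6)·!2 = 28·1 = 28
  i=7: C(8,7)·!1 = 8·0 = 0
  i=8: C(8,8)·!0 = 1·1 = 1
Total = 10655.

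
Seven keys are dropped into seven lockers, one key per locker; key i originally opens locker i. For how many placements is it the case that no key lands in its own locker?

!7 is the nearest integer to 7!/e.
7! = 5040, and 5040/e ≈ 1854.11, so !7 = 1854.

1854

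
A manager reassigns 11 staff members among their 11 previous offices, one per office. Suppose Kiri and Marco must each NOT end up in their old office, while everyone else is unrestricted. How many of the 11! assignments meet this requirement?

Let A_j be the event that the j-th constrained one is fixed. By inclusion-exclusion over the 2 events:
Σ_{j=0}^{2} (-1)^j C(2,j)(11-j)!
= C(2,0)·11! - C(2,1)·10! + C(2,2)·9!
= 39916800 - 7257600 + 362880
= 33022080

33022080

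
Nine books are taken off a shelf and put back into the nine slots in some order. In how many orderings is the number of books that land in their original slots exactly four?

Choose which 4 of the 9 are fixed: C(9,4) = 126.
The remaining 5 must be deranged: !5 = 44.
Total: 126 × 44 = 5544.

5544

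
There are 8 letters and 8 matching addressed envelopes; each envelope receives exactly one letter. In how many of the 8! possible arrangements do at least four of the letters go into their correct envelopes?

771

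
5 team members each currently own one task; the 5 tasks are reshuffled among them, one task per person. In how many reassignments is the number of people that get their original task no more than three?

119

Sum C(5,i)·!(5-i) for i = 0..3:
  i=0: C(5,0)·!5 = 1·44 = 44
  i=1: C(5,1)·!4 = 5·9 = 45
  i=2: C(5,2)·!3 = 10·2 = 20
  i=3: C(5,3)·!2 = 10·1 = 10
Total = 119.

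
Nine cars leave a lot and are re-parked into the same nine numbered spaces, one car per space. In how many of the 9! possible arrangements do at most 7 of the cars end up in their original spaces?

# with exactly i fixed is C(9,i)·!(9-i); sum over i=0..7:
  i=0: C(9,0)·!9 = 1·133496 = 133496
  i=1: C(9,1)·!8 = 9·14833 = 133497
  i=2: C(9,2)·!7 = 36·1854 = 66744
  i=3: C(9,3)·!6 = 84·265 = 22260
  i=4: C(9,4)·!5 = 126·44 = 5544
  i=5: C(9,5)·!4 = 126·9 = 1134
  i=6: C(9,6)·!3 = 84·2 = 168
  i=7: C(9,7)·!2 = 36·1 = 36
Total = 362879.

362879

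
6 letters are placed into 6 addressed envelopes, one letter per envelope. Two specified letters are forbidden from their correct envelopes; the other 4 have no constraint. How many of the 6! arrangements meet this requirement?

504

Inclusion-exclusion on the 2 forbidden self-matches:
Σ_{j=0}^{2} (-1)^j C(2,j)(6-j)!
= C(2,0)·6! - C(2,1)·5! + C(2,2)·4!
= 720 - 240 + 24
= 504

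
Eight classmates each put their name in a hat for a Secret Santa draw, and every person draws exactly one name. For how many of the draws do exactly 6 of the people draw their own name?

28

Pick the 6 fixed positions: C(8,6) = 28 ways.
The other 2 form a derangement: !2 = 1.
Total: 28 × 1 = 28.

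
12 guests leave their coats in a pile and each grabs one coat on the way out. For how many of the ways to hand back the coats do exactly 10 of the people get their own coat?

66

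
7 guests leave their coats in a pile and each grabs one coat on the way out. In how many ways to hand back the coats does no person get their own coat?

1854

Use !n = n·!(n-1) + (-1)^n.
!7 = 7·265 - 1 = 1854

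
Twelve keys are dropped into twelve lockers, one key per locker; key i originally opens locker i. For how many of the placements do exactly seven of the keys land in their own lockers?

34848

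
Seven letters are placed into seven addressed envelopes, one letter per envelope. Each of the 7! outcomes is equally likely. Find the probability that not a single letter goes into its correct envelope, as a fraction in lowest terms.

103/280

Favorable outcomes: !7 = 1854.
Total outcomes: 7! = 5040.
Probability = 1854/5040 = 103/280.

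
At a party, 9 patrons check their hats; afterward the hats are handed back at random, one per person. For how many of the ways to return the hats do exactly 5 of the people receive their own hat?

Pick the 5 fixed positions: C(9,5) = 126 ways.
The other 4 form a derangement: !4 = 9.
Total: 126 × 9 = 1134.

1134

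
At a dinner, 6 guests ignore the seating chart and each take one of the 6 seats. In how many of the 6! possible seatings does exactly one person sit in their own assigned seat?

Pick the single fixed position: C(6,1) = 6 ways.
The remaining 5 must be deranged: !5 = 44.
Total: 6 × 44 = 264.

264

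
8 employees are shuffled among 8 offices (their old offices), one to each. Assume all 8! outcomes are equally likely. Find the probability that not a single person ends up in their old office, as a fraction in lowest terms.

2119/5760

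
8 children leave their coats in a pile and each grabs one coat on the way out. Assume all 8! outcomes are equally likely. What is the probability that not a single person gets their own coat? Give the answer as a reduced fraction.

2119/5760

Favorable outcomes: !8 = 14833.
Total outcomes: 8! = 40320.
Probability = 14833/40320 = 2119/5760.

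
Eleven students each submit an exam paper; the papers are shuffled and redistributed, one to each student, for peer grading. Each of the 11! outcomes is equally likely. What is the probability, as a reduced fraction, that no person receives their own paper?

Favorable outcomes: !11 = 14684570.
Total outcomes: 11! = 39916800.
Probability = 14684570/39916800 = 1468457/3991680.

1468457/3991680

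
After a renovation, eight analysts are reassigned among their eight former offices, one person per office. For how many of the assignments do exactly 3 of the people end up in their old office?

2464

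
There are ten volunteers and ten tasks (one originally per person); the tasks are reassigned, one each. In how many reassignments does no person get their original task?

By inclusion-exclusion, !10 = Σ (-1)^k · 10!/k! for k=0..10
= 10! - 10!/1! + 10!/2! - 10!/3! + 10!/4! - 10!/5! + 10!/6! - 10!/7! + 10!/8! - 10!/9! + 10!/10!
= 3628800 - 3628800 + 1814400 - 604800 + 151200 - 30240 + 5040 - 720 + 90 - 10 + 1
= 1334961

1334961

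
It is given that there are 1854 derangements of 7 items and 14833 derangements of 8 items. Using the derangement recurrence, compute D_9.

D_9 = (9-1)·(D_8 + D_7) = 8·(14833 + 1854) = 8·16687 = 133496.

133496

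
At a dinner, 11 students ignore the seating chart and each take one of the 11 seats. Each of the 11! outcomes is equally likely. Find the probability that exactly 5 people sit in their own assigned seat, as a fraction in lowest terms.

53/17280

Favorable outcomes: C(11,5)·!6 = 462·265 = 122430.
Total outcomes: 11! = 39916800.
Probability = 122430/39916800 = 53/17280.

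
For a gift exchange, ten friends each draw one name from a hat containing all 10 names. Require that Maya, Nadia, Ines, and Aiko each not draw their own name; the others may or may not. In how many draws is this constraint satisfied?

Let A_j be the event that the j-th constrained one is fixed. By inclusion-exclusion over the 4 events:
Σ_{j=0}^{4} (-1)^j C(4,j)(10-j)!
= C(4,0)·10! - C(4,1)·9! + C(4,2)·8! - C(4,3)·7! + C(4,4)·6!
= 3628800 - 1451520 + 241920 - 20160 + 720
= 2399760

2399760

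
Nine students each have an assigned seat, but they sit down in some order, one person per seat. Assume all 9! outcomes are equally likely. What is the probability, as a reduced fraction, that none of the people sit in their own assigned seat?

Favorable outcomes: !9 = 133496.
Total outcomes: 9! = 362880.
Probability = 133496/362880 = 16687/45360.

16687/45360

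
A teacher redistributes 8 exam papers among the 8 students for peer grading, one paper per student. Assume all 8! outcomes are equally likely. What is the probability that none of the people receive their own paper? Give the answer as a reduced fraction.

2119/5760

Favorable outcomes: !8 = 14833.
Total outcomes: 8! = 40320.
Probability = 14833/40320 = 2119/5760.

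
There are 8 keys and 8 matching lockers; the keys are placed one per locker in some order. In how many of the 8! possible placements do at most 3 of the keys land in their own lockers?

Sum C(8,i)·!(8-i) for i = 0..3:
  i=0: C(8,0)·!8 = 1·14833 = 14833
  i=1: C(8,1)·!7 = 8·1854 = 14832
  i=2: C(8,2)·!6 = 28·265 = 7420
  i=3: C(8,3)·!5 = 56·44 = 2464
Total = 39549.

39549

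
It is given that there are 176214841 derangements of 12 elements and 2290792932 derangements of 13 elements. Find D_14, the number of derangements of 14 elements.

D_14 = (14-1)·(D_13 + D_12) = 13·(2290792932 + 176214841) = 13·2467007773 = 32071101049.

32071101049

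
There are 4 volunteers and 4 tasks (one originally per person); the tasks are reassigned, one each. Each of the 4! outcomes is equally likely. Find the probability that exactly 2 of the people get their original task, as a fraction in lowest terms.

1/4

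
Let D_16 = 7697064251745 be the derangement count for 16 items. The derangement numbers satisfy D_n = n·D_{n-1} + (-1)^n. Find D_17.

D_17 = 17·7697064251745 - 1 = 130850092279664.

130850092279664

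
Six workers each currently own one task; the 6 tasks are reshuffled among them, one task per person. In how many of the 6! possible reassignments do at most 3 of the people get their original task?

Sum C(6,i)·!(6-i) for i = 0..3:
  i=0: C(6,0)·!6 = 1·265 = 265
  i=1: C(6,1)·!5 = 6·44 = 264
  i=2: C(6,2)·!4 = 15·9 = 135
  i=3: C(6,3)·!3 = 20·2 = 40
Total = 704.

704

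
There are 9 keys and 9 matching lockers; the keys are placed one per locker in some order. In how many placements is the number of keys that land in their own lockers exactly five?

1134

Pick the 5 fixed positions: C(9,5) = 126 ways.
The remaining 4 must be deranged: !4 = 9.
Total: 126 × 9 = 1134.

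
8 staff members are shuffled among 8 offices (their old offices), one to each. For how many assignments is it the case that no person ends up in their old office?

By inclusion-exclusion, !8 = Σ (-1)^k · 8!/k! for k=0..8
= 8! - 8!/1! + 8!/2! - 8!/3! + 8!/4! - 8!/5! + 8!/6! - 8!/7! + 8!/8!
= 40320 - 40320 + 20160 - 6720 + 1680 - 336 + 56 - 8 + 1
= 14833

14833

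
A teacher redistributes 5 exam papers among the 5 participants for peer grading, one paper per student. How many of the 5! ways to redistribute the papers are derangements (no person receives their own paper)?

44

!5 is the nearest integer to 5!/e.
5! = 120, and 120/e ≈ 44.15, so !5 = 44.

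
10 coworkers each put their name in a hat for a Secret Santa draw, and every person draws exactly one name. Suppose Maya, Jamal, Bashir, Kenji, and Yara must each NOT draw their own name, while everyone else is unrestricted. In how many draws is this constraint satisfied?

Inclusion-exclusion on the 5 forbidden self-matches:
Σ_{j=0}^{5} (-1)^j C(5,j)(10-j)!
= C(5,0)·10! - C(5,1)·9! + C(5,2)·8! - C(5,3)·7! + C(5,4)·6! - C(5,5)·5!
= 3628800 - 1814400 + 403200 - 50400 + 3600 - 120
= 2170680

2170680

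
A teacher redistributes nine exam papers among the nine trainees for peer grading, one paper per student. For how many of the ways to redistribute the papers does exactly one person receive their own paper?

Pick the single fixed position: C(9,1) = 9 ways.
The remaining 8 must be deranged: !8 = 14833.
Total: 9 × 14833 = 133497.

133497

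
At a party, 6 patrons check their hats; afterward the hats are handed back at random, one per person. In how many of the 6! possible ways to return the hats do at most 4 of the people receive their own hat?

719

Sum C(6,i)·!(6-i) for i = 0..4:
  i=0: C(6,0)·!6 = 1·265 = 265
  i=1: C(6,1)·!5 = 6·44 = 264
  i=2: C(6,2)·!4 = 15·9 = 135
  i=3: C(6,3)·!3 = 20·2 = 40
  i=4: C(6,4)·!2 = 15·1 = 15
Total = 719.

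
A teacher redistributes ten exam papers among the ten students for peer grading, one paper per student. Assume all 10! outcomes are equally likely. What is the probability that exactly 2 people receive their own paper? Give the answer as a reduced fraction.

Favorable outcomes: C(10,2)·!8 = 45·14833 = 667485.
Total outcomes: 10! = 3628800.
Probability = 667485/3628800 = 2119/11520.

2119/11520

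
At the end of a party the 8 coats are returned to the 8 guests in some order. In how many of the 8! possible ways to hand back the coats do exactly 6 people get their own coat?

Pick the 6 fixed positions: C(8,6) = 28 ways.
The other 2 form a derangement: !2 = 1.
Total: 28 × 1 = 28.

28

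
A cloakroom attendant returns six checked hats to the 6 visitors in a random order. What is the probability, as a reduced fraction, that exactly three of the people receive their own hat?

1/18

Favorable outcomes: C(6,3)·!3 = 20·2 = 40.
Total outcomes: 6! = 720.
Probability = 40/720 = 1/18.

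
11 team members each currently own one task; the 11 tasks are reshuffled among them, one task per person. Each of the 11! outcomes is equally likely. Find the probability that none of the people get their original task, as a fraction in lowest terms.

Favorable outcomes: !11 = 14684570.
Total outcomes: 11! = 39916800.
Probability = 14684570/39916800 = 1468457/3991680.

1468457/3991680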